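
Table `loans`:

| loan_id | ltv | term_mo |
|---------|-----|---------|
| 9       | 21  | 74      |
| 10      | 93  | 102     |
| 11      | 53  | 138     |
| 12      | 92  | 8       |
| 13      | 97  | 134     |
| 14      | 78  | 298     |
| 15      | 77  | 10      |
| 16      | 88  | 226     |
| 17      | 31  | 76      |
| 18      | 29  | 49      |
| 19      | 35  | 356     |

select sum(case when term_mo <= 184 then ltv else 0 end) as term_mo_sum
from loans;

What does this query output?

loan_id=9: ✓ → 21
loan_id=10: ✓ → 93
loan_id=11: ✓ → 53
loan_id=12: ✓ → 92
loan_id=13: ✓ → 97
loan_id=14: ✗
loan_id=15: ✓ → 77
loan_id=16: ✗
loan_id=17: ✓ → 31
loan_id=18: ✓ → 29
loan_id=19: ✗
term_mo_sum = 21 + 93 + 53 + 92 + 97 + 77 + 31 + 29 = 493

493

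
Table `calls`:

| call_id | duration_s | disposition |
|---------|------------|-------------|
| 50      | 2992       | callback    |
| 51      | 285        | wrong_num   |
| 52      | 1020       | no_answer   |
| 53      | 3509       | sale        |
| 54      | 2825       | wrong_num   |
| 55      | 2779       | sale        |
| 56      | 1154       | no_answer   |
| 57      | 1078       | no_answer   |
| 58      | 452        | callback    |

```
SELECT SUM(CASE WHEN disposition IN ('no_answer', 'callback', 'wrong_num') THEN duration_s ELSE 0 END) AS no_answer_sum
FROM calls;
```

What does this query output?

call_id=50: ✓ → 2992
call_id=51: ✓ → 285
call_id=52: ✓ → 1020
call_id=53: ✗
call_id=54: ✓ → 2825
call_id=55: ✗
call_id=56: ✓ → 1154
call_id=57: ✓ → 1078
call_id=58: ✓ → 452
no_answer_sum = 2992 + 285 + 1020 + 2825 + 1154 + 1078 + 452 = 9806

9806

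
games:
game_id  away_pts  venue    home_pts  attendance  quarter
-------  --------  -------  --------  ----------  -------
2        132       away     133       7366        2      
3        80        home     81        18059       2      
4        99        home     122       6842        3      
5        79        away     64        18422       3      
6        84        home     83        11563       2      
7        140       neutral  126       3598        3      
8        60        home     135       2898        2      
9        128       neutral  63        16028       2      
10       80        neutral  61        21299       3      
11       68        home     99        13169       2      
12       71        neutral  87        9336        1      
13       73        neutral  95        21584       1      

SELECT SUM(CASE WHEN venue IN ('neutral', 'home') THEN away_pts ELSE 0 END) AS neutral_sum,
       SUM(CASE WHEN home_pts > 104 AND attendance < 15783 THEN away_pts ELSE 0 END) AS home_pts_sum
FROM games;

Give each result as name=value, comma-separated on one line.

[neutral_sum: venue IN ('neutral', 'home')]
game_id=2: ✗
game_id=3: ✓ → 80
game_id=4: ✓ → 99
game_id=5: ✗
game_id=6: ✓ → 84
game_id=7: ✓ → 140
game_id=8: ✓ → 60
game_id=9: ✓ → 128
game_id=10: ✓ → 80
game_id=11: ✓ → 68
game_id=12: ✓ → 71
game_id=13: ✓ → 73
neutral_sum = 80 + 99 + 84 + 140 + 60 + 128 + 80 + 68 + 71 + 73 = 883
—
[home_pts_sum: home_pts > 104 AND attendance < 15783]
game_id=2: ✓ → 132
game_id=3: ✗
game_id=4: ✓ → 99
game_id=5: ✗
game_id=6: ✗
game_id=7: ✓ → 140
game_id=8: ✓ → 60
game_id=9: ✗
game_id=10: ✗
game_id=11: ✗
game_id=12: ✗
game_id=13: ✗
home_pts_sum = 132 + 99 + 140 + 60 = 431

neutral_sum=883, home_pts_sum=431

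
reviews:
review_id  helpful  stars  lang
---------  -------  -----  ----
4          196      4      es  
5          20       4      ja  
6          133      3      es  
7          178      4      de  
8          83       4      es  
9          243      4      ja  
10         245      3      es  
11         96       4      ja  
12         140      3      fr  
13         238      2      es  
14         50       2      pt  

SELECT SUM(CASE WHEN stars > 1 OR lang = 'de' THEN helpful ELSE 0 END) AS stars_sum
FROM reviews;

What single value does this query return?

review_id=4: ✓ → 196
review_id=5: ✓ → 20
review_id=6: ✓ → 133
review_id=7: ✓ → 178
review_id=8: ✓ → 83
review_id=9: ✓ → 243
review_id=10: ✓ → 245
review_id=11: ✓ → 96
review_id=12: ✓ → 140
review_id=13: ✓ → 238
review_id=14: ✓ → 50
stars_sum = 196 + 20 + 133 + 178 + 83 + 243 + 245 + 96 + 140 + 238 + 50 = 1622

1622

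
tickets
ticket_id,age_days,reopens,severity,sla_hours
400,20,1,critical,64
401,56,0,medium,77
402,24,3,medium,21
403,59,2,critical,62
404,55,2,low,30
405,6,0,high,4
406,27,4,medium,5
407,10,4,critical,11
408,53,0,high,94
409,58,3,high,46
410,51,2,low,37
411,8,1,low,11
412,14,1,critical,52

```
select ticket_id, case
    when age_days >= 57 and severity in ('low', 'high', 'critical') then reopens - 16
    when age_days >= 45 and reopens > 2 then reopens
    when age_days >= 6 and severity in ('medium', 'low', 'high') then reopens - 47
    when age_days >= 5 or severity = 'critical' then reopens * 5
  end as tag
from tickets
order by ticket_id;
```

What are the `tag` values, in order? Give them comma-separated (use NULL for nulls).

5, -47, -44, -14, -45, -47, -43, 20, -47, -13, -45, -46, 5

ticket_id=400: age_days >= 5 or severity = 'critical' → 5
ticket_id=401: age_days >= 6 and severity in ('medium', 'low', 'high') → -47
ticket_id=402: age_days >= 6 and severity in ('medium', 'low', 'high') → -44
ticket_id=403: age_days >= 57 and severity in ('low', 'high', 'critical') → -14
ticket_id=404: age_days >= 6 and severity in ('medium', 'low', 'high') → -45
ticket_id=405: age_days >= 6 and severity in ('medium', 'low', 'high') → -47
ticket_id=406: age_days >= 6 and severity in ('medium', 'low', 'high') → -43
ticket_id=407: age_days >= 5 or severity = 'critical' → 20
ticket_id=408: age_days >= 6 and severity in ('medium', 'low', 'high') → -47
ticket_id=409: age_days >= 57 and severity in ('low', 'high', 'critical') → -13
ticket_id=410: age_days >= 6 and severity in ('medium', 'low', 'high') → -45
ticket_id=411: age_days >= 6 and severity in ('medium', 'low', 'high') → -46
ticket_id=412: age_days >= 5 or severity = 'critical' → 5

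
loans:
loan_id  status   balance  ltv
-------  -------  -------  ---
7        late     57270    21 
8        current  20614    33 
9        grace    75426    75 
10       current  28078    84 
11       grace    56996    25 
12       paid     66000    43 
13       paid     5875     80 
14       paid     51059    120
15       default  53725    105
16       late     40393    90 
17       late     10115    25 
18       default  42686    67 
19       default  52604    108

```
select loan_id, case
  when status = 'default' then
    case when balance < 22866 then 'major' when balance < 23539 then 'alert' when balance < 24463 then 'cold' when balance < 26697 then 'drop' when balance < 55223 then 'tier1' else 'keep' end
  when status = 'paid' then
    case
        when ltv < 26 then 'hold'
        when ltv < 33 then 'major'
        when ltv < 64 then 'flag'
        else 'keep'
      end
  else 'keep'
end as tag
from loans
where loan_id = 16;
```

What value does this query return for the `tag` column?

keep

loan_id = 16: status=late, balance=40393, ltv=90.
status='late' → outer ELSE → keep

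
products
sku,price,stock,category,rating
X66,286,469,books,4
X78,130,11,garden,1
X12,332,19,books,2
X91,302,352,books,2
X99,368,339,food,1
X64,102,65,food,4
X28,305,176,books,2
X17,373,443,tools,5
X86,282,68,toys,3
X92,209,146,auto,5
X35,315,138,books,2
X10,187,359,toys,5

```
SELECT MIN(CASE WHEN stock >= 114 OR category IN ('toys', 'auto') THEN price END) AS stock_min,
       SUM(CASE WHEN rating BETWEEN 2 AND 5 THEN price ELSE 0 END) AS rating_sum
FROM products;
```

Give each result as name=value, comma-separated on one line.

stock_min=187, rating_sum=2693

[stock_min: stock >= 114 OR category IN ('toys', 'auto')]
sku=X66: ✓ → 286
sku=X78: ✗
sku=X12: ✗
sku=X91: ✓ → 302
sku=X99: ✓ → 368
sku=X64: ✗
sku=X28: ✓ → 305
sku=X17: ✓ → 373
sku=X86: ✓ → 282
sku=X92: ✓ → 209
sku=X35: ✓ → 315
sku=X10: ✓ → 187
stock_min = MIN(286, 302, 368, 305, 373, 282, 209, 315, 187) = 187
—
[rating_sum: rating BETWEEN 2 AND 5]
sku=X66: ✓ → 286
sku=X78: ✗
sku=X12: ✓ → 332
sku=X91: ✓ → 302
sku=X99: ✗
sku=X64: ✓ → 102
sku=X28: ✓ → 305
sku=X17: ✓ → 373
sku=X86: ✓ → 282
sku=X92: ✓ → 209
sku=X35: ✓ → 315
sku=X10: ✓ → 187
rating_sum = 286 + 332 + 302 + 102 + 305 + 373 + 282 + 209 + 315 + 187 = 2693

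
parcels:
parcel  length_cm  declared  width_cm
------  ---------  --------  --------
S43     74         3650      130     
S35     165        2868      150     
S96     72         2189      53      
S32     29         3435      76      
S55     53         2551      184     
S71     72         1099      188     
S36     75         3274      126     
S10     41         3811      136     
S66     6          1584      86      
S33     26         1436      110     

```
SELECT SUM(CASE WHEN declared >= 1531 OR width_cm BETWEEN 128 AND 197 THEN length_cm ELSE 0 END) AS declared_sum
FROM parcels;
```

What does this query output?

parcel=S43: ✓ → 74
parcel=S35: ✓ → 165
parcel=S96: ✓ → 72
parcel=S32: ✓ → 29
parcel=S55: ✓ → 53
parcel=S71: ✓ → 72
parcel=S36: ✓ → 75
parcel=S10: ✓ → 41
parcel=S66: ✓ → 6
parcel=S33: ✗
declared_sum = 74 + 165 + 72 + 29 + 53 + 72 + 75 + 41 + 6 = 587

587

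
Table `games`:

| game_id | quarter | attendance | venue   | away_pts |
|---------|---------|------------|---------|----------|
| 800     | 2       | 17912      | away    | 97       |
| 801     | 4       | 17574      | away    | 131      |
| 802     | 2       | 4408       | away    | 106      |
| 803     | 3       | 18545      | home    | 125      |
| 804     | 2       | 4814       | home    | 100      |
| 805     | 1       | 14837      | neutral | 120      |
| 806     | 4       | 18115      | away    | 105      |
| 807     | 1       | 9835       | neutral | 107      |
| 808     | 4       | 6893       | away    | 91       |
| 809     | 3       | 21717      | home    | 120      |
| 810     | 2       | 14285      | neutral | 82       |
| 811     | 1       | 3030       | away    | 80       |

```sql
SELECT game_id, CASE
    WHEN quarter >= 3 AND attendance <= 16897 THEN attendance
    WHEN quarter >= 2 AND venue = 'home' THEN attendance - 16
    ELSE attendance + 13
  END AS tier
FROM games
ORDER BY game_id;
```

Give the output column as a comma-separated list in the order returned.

game_id=800: ELSE → 17925
game_id=801: ELSE → 17587
game_id=802: ELSE → 4421
game_id=803: quarter >= 2 AND venue = 'home' → 18529
game_id=804: quarter >= 2 AND venue = 'home' → 4798
game_id=805: ELSE → 14850
game_id=806: ELSE → 18128
game_id=807: ELSE → 9848
game_id=808: quarter >= 3 AND attendance <= 16897 → 6893
game_id=809: quarter >= 2 AND venue = 'home' → 21701
game_id=810: ELSE → 14298
game_id=811: ELSE → 3043

17925, 17587, 4421, 18529, 4798, 14850, 18128, 9848, 6893, 21701, 14298, 3043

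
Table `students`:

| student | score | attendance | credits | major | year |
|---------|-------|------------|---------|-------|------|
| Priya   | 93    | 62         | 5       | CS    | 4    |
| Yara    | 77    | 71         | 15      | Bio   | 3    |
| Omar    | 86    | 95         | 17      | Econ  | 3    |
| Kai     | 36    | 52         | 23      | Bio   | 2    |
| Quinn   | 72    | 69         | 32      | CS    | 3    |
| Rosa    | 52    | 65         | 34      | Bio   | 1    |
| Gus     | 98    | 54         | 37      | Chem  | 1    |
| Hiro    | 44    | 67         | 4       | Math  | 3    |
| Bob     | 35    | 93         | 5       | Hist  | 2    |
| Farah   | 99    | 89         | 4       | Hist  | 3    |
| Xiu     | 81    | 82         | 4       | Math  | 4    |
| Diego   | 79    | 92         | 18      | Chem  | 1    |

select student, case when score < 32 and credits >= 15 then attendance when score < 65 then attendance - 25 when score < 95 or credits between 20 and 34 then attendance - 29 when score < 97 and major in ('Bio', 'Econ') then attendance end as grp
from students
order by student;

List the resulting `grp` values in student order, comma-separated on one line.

68, 63, NULL, NULL, 42, 27, 66, 33, 40, 40, 53, 42

student=Bob: score < 65 → 68
student=Diego: score < 95 or credits between 20 and 34 → 63
student=Farah: (no match → NULL) → NULL
student=Gus: (no match → NULL) → NULL
student=Hiro: score < 65 → 42
student=Kai: score < 65 → 27
student=Omar: score < 95 or credits between 20 and 34 → 66
student=Priya: score < 95 or credits between 20 and 34 → 33
student=Quinn: score < 95 or credits between 20 and 34 → 40
student=Rosa: score < 65 → 40
student=Xiu: score < 95 or credits between 20 and 34 → 53
student=Yara: score < 95 or credits between 20 and 34 → 42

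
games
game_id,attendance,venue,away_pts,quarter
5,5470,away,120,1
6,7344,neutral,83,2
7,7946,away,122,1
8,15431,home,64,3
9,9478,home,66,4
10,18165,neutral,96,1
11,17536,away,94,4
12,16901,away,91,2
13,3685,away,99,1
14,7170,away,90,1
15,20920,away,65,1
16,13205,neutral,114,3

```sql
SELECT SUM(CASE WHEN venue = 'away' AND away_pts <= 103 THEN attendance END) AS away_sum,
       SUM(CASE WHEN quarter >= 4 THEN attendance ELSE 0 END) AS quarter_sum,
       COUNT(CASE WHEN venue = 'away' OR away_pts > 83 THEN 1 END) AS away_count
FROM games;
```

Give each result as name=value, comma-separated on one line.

[away_sum: venue = 'away' AND away_pts <= 103]
game_id=5: ✗
game_id=6: ✗
game_id=7: ✗
game_id=8: ✗
game_id=9: ✗
game_id=10: ✗
game_id=11: ✓ → 17536
game_id=12: ✓ → 16901
game_id=13: ✓ → 3685
game_id=14: ✓ → 7170
game_id=15: ✓ → 20920
game_id=16: ✗
away_sum = 17536 + 16901 + 3685 + 7170 + 20920 = 66212
—
[quarter_sum: quarter >= 4]
game_id=5: ✗
game_id=6: ✗
game_id=7: ✗
game_id=8: ✗
game_id=9: ✓ → 9478
game_id=10: ✗
game_id=11: ✓ → 17536
game_id=12: ✗
game_id=13: ✗
game_id=14: ✗
game_id=15: ✗
game_id=16: ✗
quarter_sum = 9478 + 17536 = 27014
—
[away_count: venue = 'away' OR away_pts > 83]
game_id=5: ✓ → 1
game_id=6: ✗
game_id=7: ✓ → 1
game_id=8: ✗
game_id=9: ✗
game_id=10: ✓ → 1
game_id=11: ✓ → 1
game_id=12: ✓ → 1
game_id=13: ✓ → 1
game_id=14: ✓ → 1
game_id=15: ✓ → 1
game_id=16: ✓ → 1
away_count = COUNT(1, 1, 1, 1, 1, 1, 1, 1, 1) = 9

away_sum=66212, quarter_sum=27014, away_count=9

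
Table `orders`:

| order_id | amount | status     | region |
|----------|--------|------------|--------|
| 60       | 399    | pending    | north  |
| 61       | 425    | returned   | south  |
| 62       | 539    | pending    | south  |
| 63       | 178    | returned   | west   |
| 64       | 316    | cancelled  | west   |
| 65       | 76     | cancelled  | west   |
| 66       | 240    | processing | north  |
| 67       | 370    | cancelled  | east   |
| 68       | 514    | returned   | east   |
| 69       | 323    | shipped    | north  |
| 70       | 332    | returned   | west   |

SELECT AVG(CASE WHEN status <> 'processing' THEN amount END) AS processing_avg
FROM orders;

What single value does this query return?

347.2

order_id=60: ✓ → 399
order_id=61: ✓ → 425
order_id=62: ✓ → 539
order_id=63: ✓ → 178
order_id=64: ✓ → 316
order_id=65: ✓ → 76
order_id=66: ✗
order_id=67: ✓ → 370
order_id=68: ✓ → 514
order_id=69: ✓ → 323
order_id=70: ✓ → 332
processing_avg = (399 + 425 + 539 + 178 + 316 + 76 + 370 + 514 + 323 + 332) / 10 = 347.2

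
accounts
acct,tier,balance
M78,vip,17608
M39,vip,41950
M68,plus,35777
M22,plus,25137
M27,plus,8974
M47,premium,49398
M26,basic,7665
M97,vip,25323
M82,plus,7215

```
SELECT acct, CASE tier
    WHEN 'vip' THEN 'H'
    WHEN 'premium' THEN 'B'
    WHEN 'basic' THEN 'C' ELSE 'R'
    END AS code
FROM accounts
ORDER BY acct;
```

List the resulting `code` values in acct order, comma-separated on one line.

R, C, R, H, B, R, H, R, H

acct=M22: ELSE → R
acct=M26: tier='basic' → C
acct=M27: ELSE → R
acct=M39: tier='vip' → H
acct=M47: tier='premium' → B
acct=M68: ELSE → R
acct=M78: tier='vip' → H
acct=M82: ELSE → R
acct=M97: tier='vip' → H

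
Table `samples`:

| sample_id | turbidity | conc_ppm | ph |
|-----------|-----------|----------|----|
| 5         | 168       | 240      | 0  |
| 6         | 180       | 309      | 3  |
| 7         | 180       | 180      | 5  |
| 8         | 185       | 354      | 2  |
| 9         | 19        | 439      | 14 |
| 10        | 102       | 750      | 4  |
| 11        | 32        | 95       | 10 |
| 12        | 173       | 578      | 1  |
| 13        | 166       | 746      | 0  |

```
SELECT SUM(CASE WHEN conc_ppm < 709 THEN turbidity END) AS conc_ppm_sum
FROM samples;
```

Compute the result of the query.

sample_id=5: ✓ → 168
sample_id=6: ✓ → 180
sample_id=7: ✓ → 180
sample_id=8: ✓ → 185
sample_id=9: ✓ → 19
sample_id=10: ✗
sample_id=11: ✓ → 32
sample_id=12: ✓ → 173
sample_id=13: ✗
conc_ppm_sum = 168 + 180 + 180 + 185 + 19 + 32 + 173 = 937

937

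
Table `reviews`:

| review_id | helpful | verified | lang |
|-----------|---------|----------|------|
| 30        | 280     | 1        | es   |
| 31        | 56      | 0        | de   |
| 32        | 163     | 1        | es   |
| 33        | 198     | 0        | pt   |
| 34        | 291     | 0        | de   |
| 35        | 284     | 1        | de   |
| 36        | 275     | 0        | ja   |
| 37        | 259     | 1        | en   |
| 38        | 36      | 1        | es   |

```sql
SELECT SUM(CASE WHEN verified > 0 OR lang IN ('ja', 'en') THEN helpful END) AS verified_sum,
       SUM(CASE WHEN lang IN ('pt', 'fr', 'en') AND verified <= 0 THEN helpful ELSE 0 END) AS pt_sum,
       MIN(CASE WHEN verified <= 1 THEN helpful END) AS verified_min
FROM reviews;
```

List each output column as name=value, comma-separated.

[verified_sum: verified > 0 OR lang IN ('ja', 'en')]
review_id=30: ✓ → 280
review_id=31: ✗
review_id=32: ✓ → 163
review_id=33: ✗
review_id=34: ✗
review_id=35: ✓ → 284
review_id=36: ✓ → 275
review_id=37: ✓ → 259
review_id=38: ✓ → 36
verified_sum = 280 + 163 + 284 + 275 + 259 + 36 = 1297
—
[pt_sum: lang IN ('pt', 'fr', 'en') AND verified <= 0]
review_id=30: ✗
review_id=31: ✗
review_id=32: ✗
review_id=33: ✓ → 198
review_id=34: ✗
review_id=35: ✗
review_id=36: ✗
review_id=37: ✗
review_id=38: ✗
pt_sum = 198
—
[verified_min: verified <= 1]
review_id=30: ✓ → 280
review_id=31: ✓ → 56
review_id=32: ✓ → 163
review_id=33: ✓ → 198
review_id=34: ✓ → 291
review_id=35: ✓ → 284
review_id=36: ✓ → 275
review_id=37: ✓ → 259
review_id=38: ✓ → 36
verified_min = MIN(280, 56, 163, 198, 291, 284, 275, 259, 36) = 36

verified_sum=1297, pt_sum=198, verified_min=36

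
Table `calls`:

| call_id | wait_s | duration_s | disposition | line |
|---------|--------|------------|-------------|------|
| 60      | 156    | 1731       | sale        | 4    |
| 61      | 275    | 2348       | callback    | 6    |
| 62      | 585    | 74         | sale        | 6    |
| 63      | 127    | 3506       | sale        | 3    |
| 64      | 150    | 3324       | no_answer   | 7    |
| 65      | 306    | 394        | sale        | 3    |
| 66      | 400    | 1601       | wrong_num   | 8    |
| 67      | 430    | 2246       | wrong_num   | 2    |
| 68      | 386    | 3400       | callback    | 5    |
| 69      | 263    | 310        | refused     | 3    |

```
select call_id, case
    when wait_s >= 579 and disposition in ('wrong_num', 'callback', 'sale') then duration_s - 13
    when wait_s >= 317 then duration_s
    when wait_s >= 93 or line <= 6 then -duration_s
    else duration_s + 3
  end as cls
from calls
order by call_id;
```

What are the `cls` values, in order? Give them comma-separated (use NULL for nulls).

call_id=60: wait_s >= 93 or line <= 6 → -1731
call_id=61: wait_s >= 93 or line <= 6 → -2348
call_id=62: wait_s >= 579 and disposition in ('wrong_num', 'callback', 'sale') → 61
call_id=63: wait_s >= 93 or line <= 6 → -3506
call_id=64: wait_s >= 93 or line <= 6 → -3324
call_id=65: wait_s >= 93 or line <= 6 → -394
call_id=66: wait_s >= 317 → 1601
call_id=67: wait_s >= 317 → 2246
call_id=68: wait_s >= 317 → 3400
call_id=69: wait_s >= 93 or line <= 6 → -310

-1731, -2348, 61, -3506, -3324, -394, 1601, 2246, 3400, -310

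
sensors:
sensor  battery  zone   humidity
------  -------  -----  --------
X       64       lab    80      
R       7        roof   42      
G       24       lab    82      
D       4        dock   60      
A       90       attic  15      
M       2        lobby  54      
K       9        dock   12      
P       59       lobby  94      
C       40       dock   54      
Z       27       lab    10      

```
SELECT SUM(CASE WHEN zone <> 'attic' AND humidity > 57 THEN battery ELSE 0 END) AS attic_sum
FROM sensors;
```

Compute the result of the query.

sensor=X: ✓ → 64
sensor=R: ✗
sensor=G: ✓ → 24
sensor=D: ✓ → 4
sensor=A: ✗
sensor=M: ✗
sensor=K: ✗
sensor=P: ✓ → 59
sensor=C: ✗
sensor=Z: ✗
attic_sum = 64 + 24 + 4 + 59 = 151

151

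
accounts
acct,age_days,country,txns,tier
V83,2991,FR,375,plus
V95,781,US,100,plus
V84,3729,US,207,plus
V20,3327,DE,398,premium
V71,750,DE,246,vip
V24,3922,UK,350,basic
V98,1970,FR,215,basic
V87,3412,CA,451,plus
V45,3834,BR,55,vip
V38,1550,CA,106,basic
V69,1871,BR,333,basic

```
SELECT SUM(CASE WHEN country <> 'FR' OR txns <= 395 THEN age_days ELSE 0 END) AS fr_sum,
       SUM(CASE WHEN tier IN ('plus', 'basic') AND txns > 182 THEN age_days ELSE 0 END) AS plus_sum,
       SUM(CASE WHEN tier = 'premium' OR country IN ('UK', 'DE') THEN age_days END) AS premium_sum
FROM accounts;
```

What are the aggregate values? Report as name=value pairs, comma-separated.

[fr_sum: country <> 'FR' OR txns <= 395]
acct=V83: ✓ → 2991
acct=V95: ✓ → 781
acct=V84: ✓ → 3729
acct=V20: ✓ → 3327
acct=V71: ✓ → 750
acct=V24: ✓ → 3922
acct=V98: ✓ → 1970
acct=V87: ✓ → 3412
acct=V45: ✓ → 3834
acct=V38: ✓ → 1550
acct=V69: ✓ → 1871
fr_sum = 2991 + 781 + 3729 + 3327 + 750 + 3922 + 1970 + 3412 + 3834 + 1550 + 1871 = 28137
—
[plus_sum: tier IN ('plus', 'basic') AND txns > 182]
acct=V83: ✓ → 2991
acct=V95: ✗
acct=V84: ✓ → 3729
acct=V20: ✗
acct=V71: ✗
acct=V24: ✓ → 3922
acct=V98: ✓ → 1970
acct=V87: ✓ → 3412
acct=V45: ✗
acct=V38: ✗
acct=V69: ✓ → 1871
plus_sum = 2991 + 3729 + 3922 + 1970 + 3412 + 1871 = 17895
—
[premium_sum: tier = 'premium' OR country IN ('UK', 'DE')]
acct=V83: ✗
acct=V95: ✗
acct=V84: ✗
acct=V20: ✓ → 3327
acct=V71: ✓ → 750
acct=V24: ✓ → 3922
acct=V98: ✗
acct=V87: ✗
acct=V45: ✗
acct=V38: ✗
acct=V69: ✗
premium_sum = 3327 + 750 + 3922 = 7999

fr_sum=28137, plus_sum=17895, premium_sum=7999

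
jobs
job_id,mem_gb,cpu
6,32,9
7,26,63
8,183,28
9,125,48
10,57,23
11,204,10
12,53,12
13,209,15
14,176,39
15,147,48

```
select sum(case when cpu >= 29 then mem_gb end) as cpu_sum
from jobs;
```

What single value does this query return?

474

job_id=6: ✗
job_id=7: ✓ → 26
job_id=8: ✗
job_id=9: ✓ → 125
job_id=10: ✗
job_id=11: ✗
job_id=12: ✗
job_id=13: ✗
job_id=14: ✓ → 176
job_id=15: ✓ → 147
cpu_sum = 26 + 125 + 176 + 147 = 474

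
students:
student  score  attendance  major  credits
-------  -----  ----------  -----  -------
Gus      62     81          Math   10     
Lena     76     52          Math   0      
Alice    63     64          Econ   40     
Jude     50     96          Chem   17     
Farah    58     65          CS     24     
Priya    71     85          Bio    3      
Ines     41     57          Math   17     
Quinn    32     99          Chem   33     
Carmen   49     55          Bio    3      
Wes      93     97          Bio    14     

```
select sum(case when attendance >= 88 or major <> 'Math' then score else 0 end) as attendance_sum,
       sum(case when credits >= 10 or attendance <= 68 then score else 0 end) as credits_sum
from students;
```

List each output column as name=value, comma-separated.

[attendance_sum: attendance >= 88 or major <> 'Math']
student=Gus: ✗
student=Lena: ✗
student=Alice: ✓ → 63
student=Jude: ✓ → 50
student=Farah: ✓ → 58
student=Priya: ✓ → 71
student=Ines: ✗
student=Quinn: ✓ → 32
student=Carmen: ✓ → 49
student=Wes: ✓ → 93
attendance_sum = 63 + 50 + 58 + 71 + 32 + 49 + 93 = 416
—
[credits_sum: credits >= 10 or attendance <= 68]
student=Gus: ✓ → 62
student=Lena: ✓ → 76
student=Alice: ✓ → 63
student=Jude: ✓ → 50
student=Farah: ✓ → 58
student=Priya: ✗
student=Ines: ✓ → 41
student=Quinn: ✓ → 32
student=Carmen: ✓ → 49
student=Wes: ✓ → 93
credits_sum = 62 + 76 + 63 + 50 + 58 + 41 + 32 + 49 + 93 = 524

attendance_sum=416, credits_sum=524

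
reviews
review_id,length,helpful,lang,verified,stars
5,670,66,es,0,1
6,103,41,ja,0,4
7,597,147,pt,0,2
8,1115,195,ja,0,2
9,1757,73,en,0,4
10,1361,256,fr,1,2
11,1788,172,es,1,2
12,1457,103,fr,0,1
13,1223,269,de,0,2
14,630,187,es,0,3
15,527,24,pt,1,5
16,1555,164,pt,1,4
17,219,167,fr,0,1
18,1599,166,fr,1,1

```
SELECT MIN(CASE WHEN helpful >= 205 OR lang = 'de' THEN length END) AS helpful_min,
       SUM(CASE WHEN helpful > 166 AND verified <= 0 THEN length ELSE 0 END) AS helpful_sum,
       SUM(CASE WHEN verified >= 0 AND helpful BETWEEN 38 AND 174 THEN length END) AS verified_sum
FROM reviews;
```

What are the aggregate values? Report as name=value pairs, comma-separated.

helpful_min=1223, helpful_sum=3187, verified_sum=9745

[helpful_min: helpful >= 205 OR lang = 'de']
review_id=5: ✗
review_id=6: ✗
review_id=7: ✗
review_id=8: ✗
review_id=9: ✗
review_id=10: ✓ → 1361
review_id=11: ✗
review_id=12: ✗
review_id=13: ✓ → 1223
review_id=14: ✗
review_id=15: ✗
review_id=16: ✗
review_id=17: ✗
review_id=18: ✗
helpful_min = MIN(1361, 1223) = 1223
—
[helpful_sum: helpful > 166 AND verified <= 0]
review_id=5: ✗
review_id=6: ✗
review_id=7: ✗
review_id=8: ✓ → 1115
review_id=9: ✗
review_id=10: ✗
review_id=11: ✗
review_id=12: ✗
review_id=13: ✓ → 1223
review_id=14: ✓ → 630
review_id=15: ✗
review_id=16: ✗
review_id=17: ✓ → 219
review_id=18: ✗
helpful_sum = 1115 + 1223 + 630 + 219 = 3187
—
[verified_sum: verified >= 0 AND helpful BETWEEN 38 AND 174]
review_id=5: ✓ → 670
review_id=6: ✓ → 103
review_id=7: ✓ → 597
review_id=8: ✗
review_id=9: ✓ → 1757
review_id=10: ✗
review_id=11: ✓ → 1788
review_id=12: ✓ → 1457
review_id=13: ✗
review_id=14: ✗
review_id=15: ✗
review_id=16: ✓ → 1555
review_id=17: ✓ → 219
review_id=18: ✓ → 1599
verified_sum = 670 + 103 + 597 + 1757 + 1788 + 1457 + 1555 + 219 + 1599 = 9745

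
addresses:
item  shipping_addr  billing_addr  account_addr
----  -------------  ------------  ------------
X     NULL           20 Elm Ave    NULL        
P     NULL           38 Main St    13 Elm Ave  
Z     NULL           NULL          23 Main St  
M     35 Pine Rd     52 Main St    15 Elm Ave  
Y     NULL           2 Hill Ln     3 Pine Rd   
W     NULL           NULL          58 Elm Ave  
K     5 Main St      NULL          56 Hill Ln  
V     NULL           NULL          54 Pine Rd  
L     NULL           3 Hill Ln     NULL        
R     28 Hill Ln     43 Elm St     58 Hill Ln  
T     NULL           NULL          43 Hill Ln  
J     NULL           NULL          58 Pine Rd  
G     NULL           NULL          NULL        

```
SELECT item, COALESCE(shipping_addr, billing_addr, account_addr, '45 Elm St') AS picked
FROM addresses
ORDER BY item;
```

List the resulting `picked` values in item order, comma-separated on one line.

item=G: shipping_addr=NULL, billing_addr=NULL, account_addr=NULL, → literal 45 Elm St → 45 Elm St
item=J: shipping_addr=NULL, billing_addr=NULL, account_addr=58 Pine Rd → 58 Pine Rd
item=K: shipping_addr=5 Main St → 5 Main St
item=L: shipping_addr=NULL, billing_addr=3 Hill Ln → 3 Hill Ln
item=M: shipping_addr=35 Pine Rd → 35 Pine Rd
item=P: shipping_addr=NULL, billing_addr=38 Main St → 38 Main St
item=R: shipping_addr=28 Hill Ln → 28 Hill Ln
item=T: shipping_addr=NULL, billing_addr=NULL, account_addr=43 Hill Ln → 43 Hill Ln
item=V: shipping_addr=NULL, billing_addr=NULL, account_addr=54 Pine Rd → 54 Pine Rd
item=W: shipping_addr=NULL, billing_addr=NULL, account_addr=58 Elm Ave → 58 Elm Ave
item=X: shipping_addr=NULL, billing_addr=20 Elm Ave → 20 Elm Ave
item=Y: shipping_addr=NULL, billing_addr=2 Hill Ln → 2 Hill Ln
item=Z: shipping_addr=NULL, billing_addr=NULL, account_addr=23 Main St → 23 Main St

45 Elm St, 58 Pine Rd, 5 Main St, 3 Hill Ln, 35 Pine Rd, 38 Main St, 28 Hill Ln, 43 Hill Ln, 54 Pine Rd, 58 Elm Ave, 20 Elm Ave, 2 Hill Ln, 23 Main St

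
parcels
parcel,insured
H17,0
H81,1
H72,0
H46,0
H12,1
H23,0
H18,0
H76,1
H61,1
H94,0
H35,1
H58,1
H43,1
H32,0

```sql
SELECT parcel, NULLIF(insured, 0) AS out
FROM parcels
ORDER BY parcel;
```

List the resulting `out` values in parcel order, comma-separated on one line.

parcel=H12: insured=1 vs 0: differ → 1
parcel=H17: insured=0 vs 0: equal → NULL
parcel=H18: insured=0 vs 0: equal → NULL
parcel=H23: insured=0 vs 0: equal → NULL
parcel=H32: insured=0 vs 0: equal → NULL
parcel=H35: insured=1 vs 0: differ → 1
parcel=H43: insured=1 vs 0: differ → 1
parcel=H46: insured=0 vs 0: equal → NULL
parcel=H58: insured=1 vs 0: differ → 1
parcel=H61: insured=1 vs 0: differ → 1
parcel=H72: insured=0 vs 0: equal → NULL
parcel=H76: insured=1 vs 0: differ → 1
parcel=H81: insured=1 vs 0: differ → 1
parcel=H94: insured=0 vs 0: equal → NULL

1, NULL, NULL, NULL, NULL, 1, 1, NULL, 1, 1, NULL, 1, 1, NULL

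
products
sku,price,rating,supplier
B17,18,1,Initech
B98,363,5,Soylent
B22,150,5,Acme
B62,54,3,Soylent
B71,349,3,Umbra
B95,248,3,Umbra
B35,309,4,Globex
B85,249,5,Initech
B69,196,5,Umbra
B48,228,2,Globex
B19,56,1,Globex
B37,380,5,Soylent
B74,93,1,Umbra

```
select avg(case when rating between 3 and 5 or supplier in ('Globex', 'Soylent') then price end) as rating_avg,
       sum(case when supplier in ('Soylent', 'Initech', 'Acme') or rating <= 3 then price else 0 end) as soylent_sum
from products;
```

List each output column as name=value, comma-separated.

rating_avg=234.7272727273, soylent_sum=2188

[rating_avg: rating between 3 and 5 or supplier in ('Globex', 'Soylent')]
sku=B17: ✗
sku=B98: ✓ → 363
sku=B22: ✓ → 150
sku=B62: ✓ → 54
sku=B71: ✓ → 349
sku=B95: ✓ → 248
sku=B35: ✓ → 309
sku=B85: ✓ → 249
sku=B69: ✓ → 196
sku=B48: ✓ → 228
sku=B19: ✓ → 56
sku=B37: ✓ → 380
sku=B74: ✗
rating_avg = (363 + 150 + 54 + 349 + 248 + 309 + 249 + 196 + 228 + 56 + 380) / 11 = 234.7272727273
—
[soylent_sum: supplier in ('Soylent', 'Initech', 'Acme') or rating <= 3]
sku=B17: ✓ → 18
sku=B98: ✓ → 363
sku=B22: ✓ → 150
sku=B62: ✓ → 54
sku=B71: ✓ → 349
sku=B95: ✓ → 248
sku=B35: ✗
sku=B85: ✓ → 249
sku=B69: ✗
sku=B48: ✓ → 228
sku=B19: ✓ → 56
sku=B37: ✓ → 380
sku=B74: ✓ → 93
soylent_sum = 18 + 363 + 150 + 54 + 349 + 248 + 249 + 228 + 56 + 380 + 93 = 2188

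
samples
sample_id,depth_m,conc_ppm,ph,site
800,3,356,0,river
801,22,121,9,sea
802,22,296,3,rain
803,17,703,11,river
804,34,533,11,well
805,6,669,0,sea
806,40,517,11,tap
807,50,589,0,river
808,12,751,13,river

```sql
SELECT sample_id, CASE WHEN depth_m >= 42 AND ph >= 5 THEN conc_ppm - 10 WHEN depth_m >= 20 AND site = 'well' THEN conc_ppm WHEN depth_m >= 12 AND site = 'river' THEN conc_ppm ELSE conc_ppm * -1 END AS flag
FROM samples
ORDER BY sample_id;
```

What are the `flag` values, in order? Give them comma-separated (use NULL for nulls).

-356, -121, -296, 703, 533, -669, -517, 589, 751

sample_id=800: ELSE → -356
sample_id=801: ELSE → -121
sample_id=802: ELSE → -296
sample_id=803: depth_m >= 12 AND site = 'river' → 703
sample_id=804: depth_m >= 20 AND site = 'well' → 533
sample_id=805: ELSE → -669
sample_id=806: ELSE → -517
sample_id=807: depth_m >= 12 AND site = 'river' → 589
sample_id=808: depth_m >= 12 AND site = 'river' → 751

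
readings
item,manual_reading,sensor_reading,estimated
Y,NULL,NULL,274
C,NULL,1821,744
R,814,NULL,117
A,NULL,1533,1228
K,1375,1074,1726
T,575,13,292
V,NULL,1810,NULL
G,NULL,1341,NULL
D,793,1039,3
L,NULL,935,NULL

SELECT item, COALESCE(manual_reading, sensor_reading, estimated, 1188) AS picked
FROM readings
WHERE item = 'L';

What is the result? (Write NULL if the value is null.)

935

item = L: manual_reading=NULL, sensor_reading=935, estimated=NULL.
manual_reading=NULL, sensor_reading=935 → 935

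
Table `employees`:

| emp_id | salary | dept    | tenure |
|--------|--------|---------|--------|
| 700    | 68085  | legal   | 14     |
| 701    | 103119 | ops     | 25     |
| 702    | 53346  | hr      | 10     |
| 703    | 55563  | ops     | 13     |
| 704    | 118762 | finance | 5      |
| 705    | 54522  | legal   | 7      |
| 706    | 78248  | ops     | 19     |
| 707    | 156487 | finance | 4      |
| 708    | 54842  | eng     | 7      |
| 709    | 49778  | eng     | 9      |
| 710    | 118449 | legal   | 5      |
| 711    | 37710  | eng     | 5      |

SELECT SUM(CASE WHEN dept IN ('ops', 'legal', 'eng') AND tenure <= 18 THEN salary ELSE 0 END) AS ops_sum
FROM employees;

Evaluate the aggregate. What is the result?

438949

emp_id=700: ✓ → 68085
emp_id=701: ✗
emp_id=702: ✗
emp_id=703: ✓ → 55563
emp_id=704: ✗
emp_id=705: ✓ → 54522
emp_id=706: ✗
emp_id=707: ✗
emp_id=708: ✓ → 54842
emp_id=709: ✓ → 49778
emp_id=710: ✓ → 118449
emp_id=711: ✓ → 37710
ops_sum = 68085 + 55563 + 54522 + 54842 + 49778 + 118449 + 37710 = 438949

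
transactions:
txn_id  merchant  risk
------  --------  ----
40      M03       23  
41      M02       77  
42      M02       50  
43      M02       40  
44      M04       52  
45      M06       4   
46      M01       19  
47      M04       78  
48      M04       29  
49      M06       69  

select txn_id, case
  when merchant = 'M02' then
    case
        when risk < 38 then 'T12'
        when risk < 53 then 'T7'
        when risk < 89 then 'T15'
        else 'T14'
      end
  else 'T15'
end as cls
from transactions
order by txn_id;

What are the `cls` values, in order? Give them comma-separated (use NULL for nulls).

T15, T15, T7, T7, T15, T15, T15, T15, T15, T15

txn_id=40: merchant='M03' → outer ELSE → T15
txn_id=41: merchant='M02' → inner[risk < 89] → T15
txn_id=42: merchant='M02' → inner[risk < 53] → T7
txn_id=43: merchant='M02' → inner[risk < 53] → T7
txn_id=44: merchant='M04' → outer ELSE → T15
txn_id=45: merchant='M06' → outer ELSE → T15
txn_id=46: merchant='M01' → outer ELSE → T15
txn_id=47: merchant='M04' → outer ELSE → T15
txn_id=48: merchant='M04' → outer ELSE → T15
txn_id=49: merchant='M06' → outer ELSE → T15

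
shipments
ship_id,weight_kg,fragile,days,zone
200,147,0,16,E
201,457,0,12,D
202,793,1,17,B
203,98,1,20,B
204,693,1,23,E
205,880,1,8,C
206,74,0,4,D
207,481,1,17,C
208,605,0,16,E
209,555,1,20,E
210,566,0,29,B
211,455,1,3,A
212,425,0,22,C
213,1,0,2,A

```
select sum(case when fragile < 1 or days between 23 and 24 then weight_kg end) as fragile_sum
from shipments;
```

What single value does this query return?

ship_id=200: ✓ → 147
ship_id=201: ✓ → 457
ship_id=202: ✗
ship_id=203: ✗
ship_id=204: ✓ → 693
ship_id=205: ✗
ship_id=206: ✓ → 74
ship_id=207: ✗
ship_id=208: ✓ → 605
ship_id=209: ✗
ship_id=210: ✓ → 566
ship_id=211: ✗
ship_id=212: ✓ → 425
ship_id=213: ✓ → 1
fragile_sum = 147 + 457 + 693 + 74 + 605 + 566 + 425 + 1 = 2968

2968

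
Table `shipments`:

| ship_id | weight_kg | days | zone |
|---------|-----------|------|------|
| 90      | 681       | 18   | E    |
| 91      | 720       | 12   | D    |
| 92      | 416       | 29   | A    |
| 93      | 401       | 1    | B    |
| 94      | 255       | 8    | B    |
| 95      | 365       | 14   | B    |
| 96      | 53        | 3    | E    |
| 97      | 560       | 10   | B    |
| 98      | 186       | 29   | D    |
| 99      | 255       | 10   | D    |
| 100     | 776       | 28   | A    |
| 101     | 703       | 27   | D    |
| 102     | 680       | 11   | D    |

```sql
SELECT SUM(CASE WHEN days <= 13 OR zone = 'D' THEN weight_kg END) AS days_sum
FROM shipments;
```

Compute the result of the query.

ship_id=90: ✗
ship_id=91: ✓ → 720
ship_id=92: ✗
ship_id=93: ✓ → 401
ship_id=94: ✓ → 255
ship_id=95: ✗
ship_id=96: ✓ → 53
ship_id=97: ✓ → 560
ship_id=98: ✓ → 186
ship_id=99: ✓ → 255
ship_id=100: ✗
ship_id=101: ✓ → 703
ship_id=102: ✓ → 680
days_sum = 720 + 401 + 255 + 53 + 560 + 186 + 255 + 703 + 680 = 3813

3813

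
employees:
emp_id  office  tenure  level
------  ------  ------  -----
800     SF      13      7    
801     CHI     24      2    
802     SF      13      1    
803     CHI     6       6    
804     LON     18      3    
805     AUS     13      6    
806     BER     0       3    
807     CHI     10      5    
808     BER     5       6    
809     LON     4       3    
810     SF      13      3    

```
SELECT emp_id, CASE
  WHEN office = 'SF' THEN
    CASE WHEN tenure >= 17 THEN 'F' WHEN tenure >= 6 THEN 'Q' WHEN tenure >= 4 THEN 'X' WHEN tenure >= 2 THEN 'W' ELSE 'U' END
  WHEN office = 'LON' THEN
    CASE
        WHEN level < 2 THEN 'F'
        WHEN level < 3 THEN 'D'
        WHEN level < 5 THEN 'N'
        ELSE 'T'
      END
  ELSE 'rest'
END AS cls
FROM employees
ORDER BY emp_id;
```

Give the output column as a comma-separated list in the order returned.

Q, rest, Q, rest, N, rest, rest, rest, rest, N, Q

emp_id=800: office='SF' → inner[tenure >= 6] → Q
emp_id=801: office='CHI' → outer ELSE → rest
emp_id=802: office='SF' → inner[tenure >= 6] → Q
emp_id=803: office='CHI' → outer ELSE → rest
emp_id=804: office='LON' → inner[level < 5] → N
emp_id=805: office='AUS' → outer ELSE → rest
emp_id=806: office='BER' → outer ELSE → rest
emp_id=807: office='CHI' → outer ELSE → rest
emp_id=808: office='BER' → outer ELSE → rest
emp_id=809: office='LON' → inner[level < 5] → N
emp_id=810: office='SF' → inner[tenure >= 6] → Q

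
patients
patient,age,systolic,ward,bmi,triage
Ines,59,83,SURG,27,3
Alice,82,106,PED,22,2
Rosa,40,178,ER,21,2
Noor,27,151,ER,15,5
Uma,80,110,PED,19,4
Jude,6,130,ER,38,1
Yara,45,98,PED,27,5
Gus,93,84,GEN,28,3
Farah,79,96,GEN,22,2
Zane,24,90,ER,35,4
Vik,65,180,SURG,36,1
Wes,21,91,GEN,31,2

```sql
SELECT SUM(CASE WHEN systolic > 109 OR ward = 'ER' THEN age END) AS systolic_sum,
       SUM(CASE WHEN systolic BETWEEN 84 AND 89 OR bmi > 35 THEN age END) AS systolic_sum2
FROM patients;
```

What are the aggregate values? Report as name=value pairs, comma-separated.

systolic_sum=242, systolic_sum2=164

[systolic_sum: systolic > 109 OR ward = 'ER']
patient=Ines: ✗
patient=Alice: ✗
patient=Rosa: ✓ → 40
patient=Noor: ✓ → 27
patient=Uma: ✓ → 80
patient=Jude: ✓ → 6
patient=Yara: ✗
patient=Gus: ✗
patient=Farah: ✗
patient=Zane: ✓ → 24
patient=Vik: ✓ → 65
patient=Wes: ✗
systolic_sum = 40 + 27 + 80 + 6 + 24 + 65 = 242
—
[systolic_sum2: systolic BETWEEN 84 AND 89 OR bmi > 35]
patient=Ines: ✗
patient=Alice: ✗
patient=Rosa: ✗
patient=Noor: ✗
patient=Uma: ✗
patient=Jude: ✓ → 6
patient=Yara: ✗
patient=Gus: ✓ → 93
patient=Farah: ✗
patient=Zane: ✗
patient=Vik: ✓ → 65
patient=Wes: ✗
systolic_sum2 = 6 + 93 + 65 = 164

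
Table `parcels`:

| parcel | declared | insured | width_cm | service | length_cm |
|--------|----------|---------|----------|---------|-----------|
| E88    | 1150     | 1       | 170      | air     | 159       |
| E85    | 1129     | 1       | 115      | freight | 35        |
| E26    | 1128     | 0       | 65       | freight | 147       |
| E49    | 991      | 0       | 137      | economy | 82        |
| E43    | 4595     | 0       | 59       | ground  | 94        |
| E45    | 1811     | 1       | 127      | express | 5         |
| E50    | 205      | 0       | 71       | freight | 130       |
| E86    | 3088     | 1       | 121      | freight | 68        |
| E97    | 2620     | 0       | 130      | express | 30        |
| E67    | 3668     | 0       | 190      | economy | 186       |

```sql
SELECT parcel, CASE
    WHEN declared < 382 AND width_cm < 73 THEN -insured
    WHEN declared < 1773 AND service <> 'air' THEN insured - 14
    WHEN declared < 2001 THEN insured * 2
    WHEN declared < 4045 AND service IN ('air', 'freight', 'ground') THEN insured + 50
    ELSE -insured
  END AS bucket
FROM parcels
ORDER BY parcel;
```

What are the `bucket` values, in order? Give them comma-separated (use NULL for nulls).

parcel=E26: declared < 1773 AND service <> 'air' → -14
parcel=E43: ELSE → 0
parcel=E45: declared < 2001 → 2
parcel=E49: declared < 1773 AND service <> 'air' → -14
parcel=E50: declared < 382 AND width_cm < 73 → 0
parcel=E67: ELSE → 0
parcel=E85: declared < 1773 AND service <> 'air' → -13
parcel=E86: declared < 4045 AND service IN ('air', 'freight', 'ground') → 51
parcel=E88: declared < 2001 → 2
parcel=E97: ELSE → 0

-14, 0, 2, -14, 0, 0, -13, 51, 2, 0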